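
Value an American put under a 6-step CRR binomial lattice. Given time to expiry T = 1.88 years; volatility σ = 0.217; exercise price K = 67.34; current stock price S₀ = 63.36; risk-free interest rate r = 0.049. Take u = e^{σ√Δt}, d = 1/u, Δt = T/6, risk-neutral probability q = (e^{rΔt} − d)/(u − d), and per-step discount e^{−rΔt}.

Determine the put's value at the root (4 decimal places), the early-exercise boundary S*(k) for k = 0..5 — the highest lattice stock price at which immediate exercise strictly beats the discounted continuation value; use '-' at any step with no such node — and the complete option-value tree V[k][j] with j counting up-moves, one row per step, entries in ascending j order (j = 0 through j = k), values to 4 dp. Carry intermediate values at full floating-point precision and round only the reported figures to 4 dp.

price = 7.5358
boundary = - - 49.6946 44.0105 49.6946 56.1128
tree:
7.5358
11.7427 4.0715
17.6454 6.9157 1.6996
23.3295 11.3257 3.2556 0.3866
28.3635 17.6454 6.1216 0.8410 0.0000
32.8216 23.3295 11.2272 1.8296 0.0000 0.0000
36.7699 28.3635 17.6454 3.9800 0.0000 0.0000 0.0000

Δt=0.31333, u=1.12915, d=0.88562, q=0.53320, disc=e^(-rΔt)=0.98476
k=6 terminal: V=max(K-S,0) → 36.7699 28.3635 17.6454 3.9800 0.0000 0.0000 0.0000
k=5: j=0 S=34.5184 intr=32.8216 cont=31.7957 V=32.8216[EX]; j=1 S=44.0105 intr=23.3295 cont=22.3035 V=23.3295[EX]; j=2 S=56.1128 intr=11.2272 cont=10.2012 V=11.2272[EX]; j=3 S=71.5432 intr=0.0000 cont=1.8296 V=1.8296[hold]; j=4 S=91.2167 intr=0.0000 cont=0.0000 V=0.0000[hold]; j=5 S=116.3002 intr=0.0000 cont=0.0000 V=0.0000[hold]  S*(5)=56.1128
k=4: j=0 S=38.9765 intr=28.3635 cont=27.3375 V=28.3635[EX]; j=1 S=49.6946 intr=17.6454 cont=16.6194 V=17.6454[EX]; j=2 S=63.3600 intr=3.9800 cont=6.1216 V=6.1216[hold]; j=3 S=80.7832 intr=0.0000 cont=0.8410 V=0.8410[hold]; j=4 S=102.9976 intr=0.0000 cont=0.0000 V=0.0000[hold]  S*(4)=49.6946
k=3: j=0 S=44.0105 intr=23.3295 cont=22.3035 V=23.3295[EX]; j=1 S=56.1128 intr=11.2272 cont=11.3257 V=11.3257[hold]; j=2 S=71.5432 intr=0.0000 cont=3.2556 V=3.2556[hold]; j=3 S=91.2167 intr=0.0000 cont=0.3866 V=0.3866[hold]  S*(3)=44.0105
k=2: j=0 S=49.6946 intr=17.6454 cont=16.6711 V=17.6454[EX]; j=1 S=63.3600 intr=3.9800 cont=6.9157 V=6.9157[hold]; j=2 S=80.7832 intr=0.0000 cont=1.6996 V=1.6996[hold]  S*(2)=49.6946
k=1: j=0 S=56.1128 intr=11.2272 cont=11.7427 V=11.7427[hold]; j=1 S=71.5432 intr=0.0000 cont=4.0715 V=4.0715[hold]  S*(1)=-
k=0: j=0 S=63.3600 intr=3.9800 cont=7.5358 V=7.5358[hold]  S*(0)=-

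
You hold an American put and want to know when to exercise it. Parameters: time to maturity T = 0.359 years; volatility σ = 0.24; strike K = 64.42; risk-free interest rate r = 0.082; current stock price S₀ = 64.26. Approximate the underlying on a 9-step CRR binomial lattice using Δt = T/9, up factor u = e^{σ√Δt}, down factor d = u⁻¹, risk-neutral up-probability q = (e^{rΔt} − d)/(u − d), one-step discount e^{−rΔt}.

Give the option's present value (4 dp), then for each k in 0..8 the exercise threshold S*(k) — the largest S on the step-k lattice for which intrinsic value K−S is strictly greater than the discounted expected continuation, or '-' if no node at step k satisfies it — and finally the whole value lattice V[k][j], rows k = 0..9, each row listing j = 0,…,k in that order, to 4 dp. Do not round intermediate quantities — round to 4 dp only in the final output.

price = 3.1119
boundary = - - - 55.6531 53.0484 55.6531 53.0484 55.6531 58.3857
tree:
3.1119
4.5330 1.8311
6.4089 2.8448 0.9150
8.7669 4.2915 1.5388 0.3498
11.3716 6.2558 2.5211 0.6497 0.0776
13.8544 8.7669 3.9972 1.1861 0.1630 0.0000
16.2210 11.3716 6.0798 2.1166 0.3422 0.0000 0.0000
18.4769 13.8544 8.7669 3.6591 0.7185 0.0000 0.0000 0.0000
20.6271 16.2210 11.3716 6.0343 1.5086 0.0000 0.0000 0.0000 0.0000
22.6767 18.4769 13.8544 8.7669 3.1675 0.0000 0.0000 0.0000 0.0000 0.0000

Δt=0.03989, u=1.04910, d=0.95320, q=0.52218, disc=e^(-rΔt)=0.99673
k=9 terminal: V=max(K-S,0) → 22.6767 18.4769 13.8544 8.7669 3.1675 0.0000 0.0000 0.0000 0.0000 0.0000
k=8: j=0 S=43.7929 intr=20.6271 cont=20.4168 V=20.6271[EX]; j=1 S=48.1990 intr=16.2210 cont=16.0107 V=16.2210[EX]; j=2 S=53.0484 intr=11.3716 cont=11.1613 V=11.3716[EX]; j=3 S=58.3857 intr=6.0343 cont=5.8239 V=6.0343[EX]; j=4 S=64.2600 intr=0.1600 cont=1.5086 V=1.5086[hold]; j=5 S=70.7253 intr=0.0000 cont=0.0000 V=0.0000[hold]; j=6 S=77.8412 intr=0.0000 cont=0.0000 V=0.0000[hold]; j=7 S=85.6729 intr=0.0000 cont=0.0000 V=0.0000[hold]; j=8 S=94.2927 intr=0.0000 cont=0.0000 V=0.0000[hold]  S*(8)=58.3857
k=7: j=0 S=45.9431 intr=18.4769 cont=18.2665 V=18.4769[EX]; j=1 S=50.5656 intr=13.8544 cont=13.6441 V=13.8544[EX]; j=2 S=55.6531 intr=8.7669 cont=8.5565 V=8.7669[EX]; j=3 S=61.2525 intr=3.1675 cont=3.6591 V=3.6591[hold]; j=4 S=67.4152 intr=0.0000 cont=0.7185 V=0.7185[hold]; j=5 S=74.1980 intr=0.0000 cont=0.0000 V=0.0000[hold]; j=6 S=81.6632 intr=0.0000 cont=0.0000 V=0.0000[hold]; j=7 S=89.8795 intr=0.0000 cont=0.0000 V=0.0000[hold]  S*(7)=55.6531
k=6: j=0 S=48.1990 intr=16.2210 cont=16.0107 V=16.2210[EX]; j=1 S=53.0484 intr=11.3716 cont=11.1613 V=11.3716[EX]; j=2 S=58.3857 intr=6.0343 cont=6.0798 V=6.0798[hold]; j=3 S=64.2600 intr=0.1600 cont=2.1166 V=2.1166[hold]; j=4 S=70.7253 intr=0.0000 cont=0.3422 V=0.3422[hold]; j=5 S=77.8412 intr=0.0000 cont=0.0000 V=0.0000[hold]; j=6 S=85.6729 intr=0.0000 cont=0.0000 V=0.0000[hold]  S*(6)=53.0484
k=5: j=0 S=50.5656 intr=13.8544 cont=13.6441 V=13.8544[EX]; j=1 S=55.6531 intr=8.7669 cont=8.5802 V=8.7669[EX]; j=2 S=61.2525 intr=3.1675 cont=3.9972 V=3.9972[hold]; j=3 S=67.4152 intr=0.0000 cont=1.1861 V=1.1861[hold]; j=4 S=74.1980 intr=0.0000 cont=0.1630 V=0.1630[hold]; j=5 S=81.6632 intr=0.0000 cont=0.0000 V=0.0000[hold]  S*(5)=55.6531
k=4: j=0 S=53.0484 intr=11.3716 cont=11.1613 V=11.3716[EX]; j=1 S=58.3857 intr=6.0343 cont=6.2558 V=6.2558[hold]; j=2 S=64.2600 intr=0.1600 cont=2.5211 V=2.5211[hold]; j=3 S=70.7253 intr=0.0000 cont=0.6497 V=0.6497[hold]; j=4 S=77.8412 intr=0.0000 cont=0.0776 V=0.0776[hold]  S*(4)=53.0484
k=3: j=0 S=55.6531 intr=8.7669 cont=8.6718 V=8.7669[EX]; j=1 S=61.2525 intr=3.1675 cont=4.2915 V=4.2915[hold]; j=2 S=67.4152 intr=0.0000 cont=1.5388 V=1.5388[hold]; j=3 S=74.1980 intr=0.0000 cont=0.3498 V=0.3498[hold]  S*(3)=55.6531
k=2: j=0 S=58.3857 intr=6.0343 cont=6.4089 V=6.4089[hold]; j=1 S=64.2600 intr=0.1600 cont=2.8448 V=2.8448[hold]; j=2 S=70.7253 intr=0.0000 cont=0.9150 V=0.9150[hold]  S*(2)=-
k=1: j=0 S=61.2525 intr=3.1675 cont=4.5330 V=4.5330[hold]; j=1 S=67.4152 intr=0.0000 cont=1.8311 V=1.8311[hold]  S*(1)=-
k=0: j=0 S=64.2600 intr=0.1600 cont=3.1119 V=3.1119[hold]  S*(0)=-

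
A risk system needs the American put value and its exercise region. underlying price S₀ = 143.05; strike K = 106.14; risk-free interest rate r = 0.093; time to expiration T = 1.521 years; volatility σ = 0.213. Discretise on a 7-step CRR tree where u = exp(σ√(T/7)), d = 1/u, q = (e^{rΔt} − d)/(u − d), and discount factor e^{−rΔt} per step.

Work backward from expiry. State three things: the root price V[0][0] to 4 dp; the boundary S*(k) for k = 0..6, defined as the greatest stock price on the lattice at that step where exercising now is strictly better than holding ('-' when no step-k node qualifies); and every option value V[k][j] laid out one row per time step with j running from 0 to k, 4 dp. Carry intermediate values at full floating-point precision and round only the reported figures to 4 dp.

params: Δt=0.21729 u=1.10438 d=0.90548 q=0.57783 e^(-rΔt)=0.98000
t_7 payoffs: 34.7484 19.0662 0.0000 0.0000 0.0000 0.0000 0.0000 0.0000
t_6: node(6,0) S=78.8438 payoff=27.2962 vs cont=25.1729 → 27.2962 [stop]  node(6,1) S=96.1629 payoff=9.9771 vs cont=7.8882 → 9.9771 [stop]  node(6,2) S=117.2864 payoff=0.0000 vs cont=0.0000 → 0.0000 [wait]  node(6,3) S=143.0500 payoff=0.0000 vs cont=0.0000 → 0.0000 [wait]  node(6,4) S=174.4729 payoff=0.0000 vs cont=0.0000 → 0.0000 [wait]  node(6,5) S=212.7983 payoff=0.0000 vs cont=0.0000 → 0.0000 [wait]  node(6,6) S=259.5424 payoff=0.0000 vs cont=0.0000 → 0.0000 [wait]  ⇒ S*(6)=96.1629
t_5: node(5,0) S=87.0738 payoff=19.0662 vs cont=16.9429 → 19.0662 [stop]  node(5,1) S=106.2008 payoff=0.0000 vs cont=4.1278 → 4.1278 [wait]  node(5,2) S=129.5292 payoff=0.0000 vs cont=0.0000 → 0.0000 [wait]  node(5,3) S=157.9821 payoff=0.0000 vs cont=0.0000 → 0.0000 [wait]  node(5,4) S=192.6851 payoff=0.0000 vs cont=0.0000 → 0.0000 [wait]  node(5,5) S=235.0110 payoff=0.0000 vs cont=0.0000 → 0.0000 [wait]  ⇒ S*(5)=87.0738
t_4: node(4,0) S=96.1629 payoff=9.9771 vs cont=10.2256 → 10.2256 [wait]  node(4,1) S=117.2864 payoff=0.0000 vs cont=1.7078 → 1.7078 [wait]  node(4,2) S=143.0500 payoff=0.0000 vs cont=0.0000 → 0.0000 [wait]  node(4,3) S=174.4729 payoff=0.0000 vs cont=0.0000 → 0.0000 [wait]  node(4,4) S=212.7983 payoff=0.0000 vs cont=0.0000 → 0.0000 [wait]  ⇒ S*(4)=-
t_3: node(3,0) S=106.2008 payoff=0.0000 vs cont=5.1977 → 5.1977 [wait]  node(3,1) S=129.5292 payoff=0.0000 vs cont=0.7066 → 0.7066 [wait]  node(3,2) S=157.9821 payoff=0.0000 vs cont=0.0000 → 0.0000 [wait]  node(3,3) S=192.6851 payoff=0.0000 vs cont=0.0000 → 0.0000 [wait]  ⇒ S*(3)=-
t_2: node(2,0) S=117.2864 payoff=0.0000 vs cont=2.5505 → 2.5505 [wait]  node(2,1) S=143.0500 payoff=0.0000 vs cont=0.2923 → 0.2923 [wait]  node(2,2) S=174.4729 payoff=0.0000 vs cont=0.0000 → 0.0000 [wait]  ⇒ S*(2)=-
t_1: node(1,0) S=129.5292 payoff=0.0000 vs cont=1.2208 → 1.2208 [wait]  node(1,1) S=157.9821 payoff=0.0000 vs cont=0.1209 → 0.1209 [wait]  ⇒ S*(1)=-
t_0: node(0,0) S=143.0500 payoff=0.0000 vs cont=0.5735 → 0.5735 [wait]  ⇒ S*(0)=-

price = 0.5735
boundary = - - - - - 87.0738 96.1629
tree:
0.5735
1.2208 0.1209
2.5505 0.2923 0.0000
5.1977 0.7066 0.0000 0.0000
10.2256 1.7078 0.0000 0.0000 0.0000
19.0662 4.1278 0.0000 0.0000 0.0000 0.0000
27.2962 9.9771 0.0000 0.0000 0.0000 0.0000 0.0000
34.7484 19.0662 0.0000 0.0000 0.0000 0.0000 0.0000 0.0000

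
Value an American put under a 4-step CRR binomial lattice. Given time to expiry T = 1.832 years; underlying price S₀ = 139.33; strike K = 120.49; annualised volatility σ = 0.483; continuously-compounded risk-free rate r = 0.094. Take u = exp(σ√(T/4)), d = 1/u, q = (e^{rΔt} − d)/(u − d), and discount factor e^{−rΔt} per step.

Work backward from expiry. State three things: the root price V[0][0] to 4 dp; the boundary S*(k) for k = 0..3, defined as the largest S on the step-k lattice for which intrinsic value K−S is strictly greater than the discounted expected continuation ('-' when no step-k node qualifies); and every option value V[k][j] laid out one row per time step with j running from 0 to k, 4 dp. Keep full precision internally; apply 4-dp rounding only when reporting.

params: Δt=0.45800 u=1.38663 d=0.72117 q=0.48511 e^(-rΔt)=0.95786
t_4 payoffs: 82.8017 48.0254 0.0000 0.0000 0.0000
t_3: node(3,0) S=52.2596 payoff=68.2304 vs cont=63.1531 → 68.2304 [stop]  node(3,1) S=100.4813 payoff=20.0087 vs cont=23.6858 → 23.6858 [wait]  node(3,2) S=193.1986 payoff=0.0000 vs cont=0.0000 → 0.0000 [wait]  node(3,3) S=371.4692 payoff=0.0000 vs cont=0.0000 → 0.0000 [wait]  ⇒ S*(3)=52.2596
t_2: node(2,0) S=72.4646 payoff=48.0254 vs cont=44.6568 → 48.0254 [stop]  node(2,1) S=139.3300 payoff=0.0000 vs cont=11.6817 → 11.6817 [wait]  node(2,2) S=267.8943 payoff=0.0000 vs cont=0.0000 → 0.0000 [wait]  ⇒ S*(2)=72.4646
t_1: node(1,0) S=100.4813 payoff=20.0087 vs cont=29.1139 → 29.1139 [wait]  node(1,1) S=193.1986 payoff=0.0000 vs cont=5.7613 → 5.7613 [wait]  ⇒ S*(1)=-
t_0: node(0,0) S=139.3300 payoff=0.0000 vs cont=17.0359 → 17.0359 [wait]  ⇒ S*(0)=-

price = 17.0359
boundary = - - 72.4646 52.2596
tree:
17.0359
29.1139 5.7613
48.0254 11.6817 0.0000
68.2304 23.6858 0.0000 0.0000
82.8017 48.0254 0.0000 0.0000 0.0000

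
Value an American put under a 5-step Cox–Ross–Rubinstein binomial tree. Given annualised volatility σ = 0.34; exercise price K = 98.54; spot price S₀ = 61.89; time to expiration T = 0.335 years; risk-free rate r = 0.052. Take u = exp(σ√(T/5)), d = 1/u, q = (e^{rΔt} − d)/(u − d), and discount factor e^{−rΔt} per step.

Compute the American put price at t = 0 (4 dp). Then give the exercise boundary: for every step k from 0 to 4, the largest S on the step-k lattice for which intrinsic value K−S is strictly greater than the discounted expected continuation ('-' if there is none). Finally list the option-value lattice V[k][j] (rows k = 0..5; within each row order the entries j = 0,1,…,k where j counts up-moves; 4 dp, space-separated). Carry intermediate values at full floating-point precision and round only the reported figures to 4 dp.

price = 36.6500
boundary = 61.8900 67.5836 73.8010 80.5904 88.0043
tree:
36.6500
41.8639 30.9564
46.6386 36.6500 24.7390
51.0111 41.8639 30.9564 17.9496
55.0152 46.6386 36.6500 24.7390 10.5357
58.6819 51.0111 41.8639 30.9564 17.9496 2.4397

Δt=0.06700  u=1.09200  d=0.91575  q=0.49782  discount=0.99652
step 5 (expiry): payoffs max(K−S,0) = 58.6819 51.0111 41.8639 30.9564 17.9496 2.4397
step 4: (k=4,j=0): S=43.5248, (K−S)⁺=55.0152, hold=54.6725 ⇒ V=55.0152 exercise | (k=4,j=1): S=51.9014, (K−S)⁺=46.6386, hold=46.2959 ⇒ V=46.6386 exercise | (k=4,j=2): S=61.8900, (K−S)⁺=36.6500, hold=36.3073 ⇒ V=36.6500 exercise | (k=4,j=3): S=73.8010, (K−S)⁺=24.7390, hold=24.3963 ⇒ V=24.7390 exercise | (k=4,j=4): S=88.0043, (K−S)⁺=10.5357, hold=10.1930 ⇒ V=10.5357 exercise  boundary S*=88.0043
step 3: (k=3,j=0): S=47.5289, (K−S)⁺=51.0111, hold=50.6684 ⇒ V=51.0111 exercise | (k=3,j=1): S=56.6761, (K−S)⁺=41.8639, hold=41.5212 ⇒ V=41.8639 exercise | (k=3,j=2): S=67.5836, (K−S)⁺=30.9564, hold=30.6137 ⇒ V=30.9564 exercise | (k=3,j=3): S=80.5904, (K−S)⁺=17.9496, hold=17.6069 ⇒ V=17.9496 exercise  boundary S*=80.5904
step 2: (k=2,j=0): S=51.9014, (K−S)⁺=46.6386, hold=46.2959 ⇒ V=46.6386 exercise | (k=2,j=1): S=61.8900, (K−S)⁺=36.6500, hold=36.3073 ⇒ V=36.6500 exercise | (k=2,j=2): S=73.8010, (K−S)⁺=24.7390, hold=24.3963 ⇒ V=24.7390 exercise  boundary S*=73.8010
step 1: (k=1,j=0): S=56.6761, (K−S)⁺=41.8639, hold=41.5212 ⇒ V=41.8639 exercise | (k=1,j=1): S=67.5836, (K−S)⁺=30.9564, hold=30.6137 ⇒ V=30.9564 exercise  boundary S*=67.5836
step 0: (k=0,j=0): S=61.8900, (K−S)⁺=36.6500, hold=36.3073 ⇒ V=36.6500 exercise  boundary S*=61.8900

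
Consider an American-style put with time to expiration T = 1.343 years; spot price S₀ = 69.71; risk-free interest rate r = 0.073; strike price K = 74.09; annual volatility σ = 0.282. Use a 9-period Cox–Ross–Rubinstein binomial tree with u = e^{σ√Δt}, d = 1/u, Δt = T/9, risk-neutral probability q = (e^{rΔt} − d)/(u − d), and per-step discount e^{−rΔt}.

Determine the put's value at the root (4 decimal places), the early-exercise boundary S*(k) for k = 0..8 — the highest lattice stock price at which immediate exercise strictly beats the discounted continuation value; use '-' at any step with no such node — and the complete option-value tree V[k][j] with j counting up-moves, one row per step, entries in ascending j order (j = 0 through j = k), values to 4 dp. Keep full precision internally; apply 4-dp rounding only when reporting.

params: Δt=0.14922 u=1.11509 d=0.89679 q=0.52297 e^(-rΔt)=0.98917
t_9 payoffs: 47.9378 41.5717 33.6560 23.8134 11.5748 0.0000 0.0000 0.0000 0.0000 0.0000
t_8: node(8,0) S=29.1620 payoff=44.9280 vs cont=44.1253 → 44.9280 [stop]  node(8,1) S=36.2608 payoff=37.8292 vs cont=37.0265 → 37.8292 [stop]  node(8,2) S=45.0875 payoff=29.0025 vs cont=28.1998 → 29.0025 [stop]  node(8,3) S=56.0629 payoff=18.0271 vs cont=17.2244 → 18.0271 [stop]  node(8,4) S=69.7100 payoff=4.3800 vs cont=5.4618 → 5.4618 [wait]  node(8,5) S=86.6791 payoff=0.0000 vs cont=0.0000 → 0.0000 [wait]  node(8,6) S=107.7789 payoff=0.0000 vs cont=0.0000 → 0.0000 [wait]  node(8,7) S=134.0150 payoff=0.0000 vs cont=0.0000 → 0.0000 [wait]  node(8,8) S=166.6375 payoff=0.0000 vs cont=0.0000 → 0.0000 [wait]  ⇒ S*(8)=56.0629
t_7: node(7,0) S=32.5183 payoff=41.5717 vs cont=40.7690 → 41.5717 [stop]  node(7,1) S=40.4340 payoff=33.6560 vs cont=32.8533 → 33.6560 [stop]  node(7,2) S=50.2766 payoff=23.8134 vs cont=23.0107 → 23.8134 [stop]  node(7,3) S=62.5152 payoff=11.5748 vs cont=11.3317 → 11.5748 [stop]  node(7,4) S=77.7329 payoff=0.0000 vs cont=2.5772 → 2.5772 [wait]  node(7,5) S=96.6550 payoff=0.0000 vs cont=0.0000 → 0.0000 [wait]  node(7,6) S=120.1831 payoff=0.0000 vs cont=0.0000 → 0.0000 [wait]  node(7,7) S=149.4387 payoff=0.0000 vs cont=0.0000 → 0.0000 [wait]  ⇒ S*(7)=62.5152
t_6: node(6,0) S=36.2608 payoff=37.8292 vs cont=37.0265 → 37.8292 [stop]  node(6,1) S=45.0875 payoff=29.0025 vs cont=28.1998 → 29.0025 [stop]  node(6,2) S=56.0629 payoff=18.0271 vs cont=17.2244 → 18.0271 [stop]  node(6,3) S=69.7100 payoff=4.3800 vs cont=6.7950 → 6.7950 [wait]  node(6,4) S=86.6791 payoff=0.0000 vs cont=1.2161 → 1.2161 [wait]  node(6,5) S=107.7789 payoff=0.0000 vs cont=0.0000 → 0.0000 [wait]  node(6,6) S=134.0150 payoff=0.0000 vs cont=0.0000 → 0.0000 [wait]  ⇒ S*(6)=56.0629
t_5: node(5,0) S=40.4340 payoff=33.6560 vs cont=32.8533 → 33.6560 [stop]  node(5,1) S=50.2766 payoff=23.8134 vs cont=23.0107 → 23.8134 [stop]  node(5,2) S=62.5152 payoff=11.5748 vs cont=12.0214 → 12.0214 [wait]  node(5,3) S=77.7329 payoff=0.0000 vs cont=3.8354 → 3.8354 [wait]  node(5,4) S=96.6550 payoff=0.0000 vs cont=0.5738 → 0.5738 [wait]  node(5,5) S=120.1831 payoff=0.0000 vs cont=0.0000 → 0.0000 [wait]  ⇒ S*(5)=50.2766
t_4: node(4,0) S=45.0875 payoff=29.0025 vs cont=28.1998 → 29.0025 [stop]  node(4,1) S=56.0629 payoff=18.0271 vs cont=17.4554 → 18.0271 [stop]  node(4,2) S=69.7100 payoff=4.3800 vs cont=7.6565 → 7.6565 [wait]  node(4,3) S=86.6791 payoff=0.0000 vs cont=2.1066 → 2.1066 [wait]  node(4,4) S=107.7789 payoff=0.0000 vs cont=0.2708 → 0.2708 [wait]  ⇒ S*(4)=56.0629
t_3: node(3,0) S=50.2766 payoff=23.8134 vs cont=23.0107 → 23.8134 [stop]  node(3,1) S=62.5152 payoff=11.5748 vs cont=12.4671 → 12.4671 [wait]  node(3,2) S=77.7329 payoff=0.0000 vs cont=4.7026 → 4.7026 [wait]  node(3,3) S=96.6550 payoff=0.0000 vs cont=1.1341 → 1.1341 [wait]  ⇒ S*(3)=50.2766
t_2: node(2,0) S=56.0629 payoff=18.0271 vs cont=17.6859 → 18.0271 [stop]  node(2,1) S=69.7100 payoff=4.3800 vs cont=8.3155 → 8.3155 [wait]  node(2,2) S=86.6791 payoff=0.0000 vs cont=2.8057 → 2.8057 [wait]  ⇒ S*(2)=56.0629
t_1: node(1,0) S=62.5152 payoff=11.5748 vs cont=12.8079 → 12.8079 [wait]  node(1,1) S=77.7329 payoff=0.0000 vs cont=5.3752 → 5.3752 [wait]  ⇒ S*(1)=-
t_0: node(0,0) S=69.7100 payoff=4.3800 vs cont=8.8242 → 8.8242 [wait]  ⇒ S*(0)=-

price = 8.8242
boundary = - - 56.0629 50.2766 56.0629 50.2766 56.0629 62.5152 56.0629
tree:
8.8242
12.8079 5.3752
18.0271 8.3155 2.8057
23.8134 12.4671 4.7026 1.1341
29.0025 18.0271 7.6565 2.1066 0.2708
33.6560 23.8134 12.0214 3.8354 0.5738 0.0000
37.8292 29.0025 18.0271 6.7950 1.2161 0.0000 0.0000
41.5717 33.6560 23.8134 11.5748 2.5772 0.0000 0.0000 0.0000
44.9280 37.8292 29.0025 18.0271 5.4618 0.0000 0.0000 0.0000 0.0000
47.9378 41.5717 33.6560 23.8134 11.5748 0.0000 0.0000 0.0000 0.0000 0.0000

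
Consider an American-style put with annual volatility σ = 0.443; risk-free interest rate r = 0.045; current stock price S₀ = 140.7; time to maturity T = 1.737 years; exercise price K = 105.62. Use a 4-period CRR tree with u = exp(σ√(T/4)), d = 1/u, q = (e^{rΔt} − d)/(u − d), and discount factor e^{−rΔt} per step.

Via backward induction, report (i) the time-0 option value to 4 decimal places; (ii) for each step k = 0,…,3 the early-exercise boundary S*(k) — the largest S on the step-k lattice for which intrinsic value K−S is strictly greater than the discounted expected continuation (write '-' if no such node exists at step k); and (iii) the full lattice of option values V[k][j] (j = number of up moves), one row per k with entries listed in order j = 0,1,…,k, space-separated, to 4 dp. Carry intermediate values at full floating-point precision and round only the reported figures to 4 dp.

Δt=0.43425  u=1.33900  d=0.74682  q=0.46086  discount=0.98065
step 4 (expiry): payoffs max(K−S,0) = 61.8511 27.1453 0.0000 0.0000 0.0000
step 3: (k=3,j=0): S=58.6068, (K−S)⁺=47.0132, hold=44.9693 ⇒ V=47.0132 exercise | (k=3,j=1): S=105.0780, (K−S)⁺=0.5420, hold=14.3520 ⇒ V=14.3520 continue | (k=3,j=2): S=188.3980, (K−S)⁺=0.0000, hold=0.0000 ⇒ V=0.0000 continue | (k=3,j=3): S=337.7850, (K−S)⁺=0.0000, hold=0.0000 ⇒ V=0.0000 continue  boundary S*=58.6068
step 2: (k=2,j=0): S=78.4747, (K−S)⁺=27.1453, hold=31.3426 ⇒ V=31.3426 continue | (k=2,j=1): S=140.7000, (K−S)⁺=0.0000, hold=7.5881 ⇒ V=7.5881 continue | (k=2,j=2): S=252.2658, (K−S)⁺=0.0000, hold=0.0000 ⇒ V=0.0000 continue  boundary S*=-
step 1: (k=1,j=0): S=105.0780, (K−S)⁺=0.5420, hold=20.0005 ⇒ V=20.0005 continue | (k=1,j=1): S=188.3980, (K−S)⁺=0.0000, hold=4.0119 ⇒ V=4.0119 continue  boundary S*=-
step 0: (k=0,j=0): S=140.7000, (K−S)⁺=0.0000, hold=12.3876 ⇒ V=12.3876 continue  boundary S*=-

price = 12.3876
boundary = - - - 58.6068
tree:
12.3876
20.0005 4.0119
31.3426 7.5881 0.0000
47.0132 14.3520 0.0000 0.0000
61.8511 27.1453 0.0000 0.0000 0.0000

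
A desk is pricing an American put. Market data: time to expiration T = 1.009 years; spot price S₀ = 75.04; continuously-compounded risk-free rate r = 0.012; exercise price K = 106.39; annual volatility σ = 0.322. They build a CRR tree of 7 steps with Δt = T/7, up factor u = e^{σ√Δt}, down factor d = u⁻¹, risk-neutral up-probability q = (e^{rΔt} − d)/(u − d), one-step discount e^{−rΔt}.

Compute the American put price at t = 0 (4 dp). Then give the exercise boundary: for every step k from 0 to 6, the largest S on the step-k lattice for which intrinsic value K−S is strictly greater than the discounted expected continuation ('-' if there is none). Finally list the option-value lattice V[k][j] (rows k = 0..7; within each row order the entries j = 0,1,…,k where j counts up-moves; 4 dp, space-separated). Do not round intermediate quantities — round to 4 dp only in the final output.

price = 32.5519
boundary = - - 58.7634 66.4049 75.0400 66.4049 75.0400
tree:
32.5519
40.0603 24.4223
47.6266 31.8946 16.3030
54.3887 39.9851 23.1232 8.8705
60.3727 47.6266 31.3500 14.1703 3.0810
65.6681 54.3887 39.9851 21.7497 5.8960 0.0000
70.3541 60.3727 47.6266 31.3500 11.2830 0.0000 0.0000
74.5009 65.6681 54.3887 39.9851 21.5920 0.0000 0.0000 0.0000

Δt=0.14414  u=1.13004  d=0.88493  q=0.47654  discount=0.99827
step 7 (expiry): payoffs max(K−S,0) = 74.5009 65.6681 54.3887 39.9851 21.5920 0.0000 0.0000 0.0000
step 6: (k=6,j=0): S=36.0359, (K−S)⁺=70.3541, hold=70.1702 ⇒ V=70.3541 exercise | (k=6,j=1): S=46.0173, (K−S)⁺=60.3727, hold=60.1888 ⇒ V=60.3727 exercise | (k=6,j=2): S=58.7634, (K−S)⁺=47.6266, hold=47.4427 ⇒ V=47.6266 exercise | (k=6,j=3): S=75.0400, (K−S)⁺=31.3500, hold=31.1661 ⇒ V=31.3500 exercise | (k=6,j=4): S=95.8250, (K−S)⁺=10.5650, hold=11.2830 ⇒ V=11.2830 continue | (k=6,j=5): S=122.3671, (K−S)⁺=0.0000, hold=0.0000 ⇒ V=0.0000 continue | (k=6,j=6): S=156.2609, (K−S)⁺=0.0000, hold=0.0000 ⇒ V=0.0000 continue  boundary S*=75.0400
step 5: (k=5,j=0): S=40.7219, (K−S)⁺=65.6681, hold=65.4842 ⇒ V=65.6681 exercise | (k=5,j=1): S=52.0013, (K−S)⁺=54.3887, hold=54.2049 ⇒ V=54.3887 exercise | (k=5,j=2): S=66.4049, (K−S)⁺=39.9851, hold=39.8013 ⇒ V=39.9851 exercise | (k=5,j=3): S=84.7980, (K−S)⁺=21.5920, hold=21.7497 ⇒ V=21.7497 continue | (k=5,j=4): S=108.2858, (K−S)⁺=0.0000, hold=5.8960 ⇒ V=5.8960 continue | (k=5,j=5): S=138.2794, (K−S)⁺=0.0000, hold=0.0000 ⇒ V=0.0000 continue  boundary S*=66.4049
step 4: (k=4,j=0): S=46.0173, (K−S)⁺=60.3727, hold=60.1888 ⇒ V=60.3727 exercise | (k=4,j=1): S=58.7634, (K−S)⁺=47.6266, hold=47.4427 ⇒ V=47.6266 exercise | (k=4,j=2): S=75.0400, (K−S)⁺=31.3500, hold=31.2412 ⇒ V=31.3500 exercise | (k=4,j=3): S=95.8250, (K−S)⁺=10.5650, hold=14.1703 ⇒ V=14.1703 continue | (k=4,j=4): S=122.3671, (K−S)⁺=0.0000, hold=3.0810 ⇒ V=3.0810 continue  boundary S*=75.0400
step 3: (k=3,j=0): S=52.0013, (K−S)⁺=54.3887, hold=54.2049 ⇒ V=54.3887 exercise | (k=3,j=1): S=66.4049, (K−S)⁺=39.9851, hold=39.8013 ⇒ V=39.9851 exercise | (k=3,j=2): S=84.7980, (K−S)⁺=21.5920, hold=23.1232 ⇒ V=23.1232 continue | (k=3,j=3): S=108.2858, (K−S)⁺=0.0000, hold=8.8705 ⇒ V=8.8705 continue  boundary S*=66.4049
step 2: (k=2,j=0): S=58.7634, (K−S)⁺=47.6266, hold=47.4427 ⇒ V=47.6266 exercise | (k=2,j=1): S=75.0400, (K−S)⁺=31.3500, hold=31.8946 ⇒ V=31.8946 continue | (k=2,j=2): S=95.8250, (K−S)⁺=10.5650, hold=16.3030 ⇒ V=16.3030 continue  boundary S*=58.7634
step 1: (k=1,j=0): S=66.4049, (K−S)⁺=39.9851, hold=40.0603 ⇒ V=40.0603 continue | (k=1,j=1): S=84.7980, (K−S)⁺=21.5920, hold=24.4223 ⇒ V=24.4223 continue  boundary S*=-
step 0: (k=0,j=0): S=75.0400, (K−S)⁺=31.3500, hold=32.5519 ⇒ V=32.5519 continue  boundary S*=-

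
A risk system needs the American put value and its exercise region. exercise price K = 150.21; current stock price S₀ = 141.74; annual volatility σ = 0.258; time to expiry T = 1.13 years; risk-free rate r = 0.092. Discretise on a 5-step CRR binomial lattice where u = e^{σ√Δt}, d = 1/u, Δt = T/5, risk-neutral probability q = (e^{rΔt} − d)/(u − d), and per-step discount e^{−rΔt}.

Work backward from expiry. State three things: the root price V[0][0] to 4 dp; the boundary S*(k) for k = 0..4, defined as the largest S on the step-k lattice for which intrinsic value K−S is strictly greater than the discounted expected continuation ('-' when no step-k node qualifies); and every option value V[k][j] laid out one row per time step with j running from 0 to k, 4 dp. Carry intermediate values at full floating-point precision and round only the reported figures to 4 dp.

params: Δt=0.22600 u=1.13049 d=0.88457 q=0.55481 e^(-rΔt)=0.97942
t_5 payoffs: 73.4460 52.1049 24.8308 0.0000 0.0000 0.0000
t_4: node(4,0) S=86.7810 payoff=63.4290 vs cont=60.3381 → 63.4290 [stop]  node(4,1) S=110.9069 payoff=39.3031 vs cont=36.2122 → 39.3031 [stop]  node(4,2) S=141.7400 payoff=8.4700 vs cont=10.8270 → 10.8270 [wait]  node(4,3) S=181.1450 payoff=0.0000 vs cont=0.0000 → 0.0000 [wait]  node(4,4) S=231.5050 payoff=0.0000 vs cont=0.0000 → 0.0000 [wait]  ⇒ S*(4)=110.9069
t_3: node(3,0) S=98.1051 payoff=52.1049 vs cont=49.0140 → 52.1049 [stop]  node(3,1) S=125.3792 payoff=24.8308 vs cont=23.0207 → 24.8308 [stop]  node(3,2) S=160.2358 payoff=0.0000 vs cont=4.7209 → 4.7209 [wait]  node(3,3) S=204.7828 payoff=0.0000 vs cont=0.0000 → 0.0000 [wait]  ⇒ S*(3)=125.3792
t_2: node(2,0) S=110.9069 payoff=39.3031 vs cont=36.2122 → 39.3031 [stop]  node(2,1) S=141.7400 payoff=8.4700 vs cont=13.3923 → 13.3923 [wait]  node(2,2) S=181.1450 payoff=0.0000 vs cont=2.0585 → 2.0585 [wait]  ⇒ S*(2)=110.9069
t_1: node(1,0) S=125.3792 payoff=24.8308 vs cont=24.4146 → 24.8308 [stop]  node(1,1) S=160.2358 payoff=0.0000 vs cont=6.9580 → 6.9580 [wait]  ⇒ S*(1)=125.3792
t_0: node(0,0) S=141.7400 payoff=8.4700 vs cont=14.6079 → 14.6079 [wait]  ⇒ S*(0)=-

price = 14.6079
boundary = - 125.3792 110.9069 125.3792 110.9069
tree:
14.6079
24.8308 6.9580
39.3031 13.3923 2.0585
52.1049 24.8308 4.7209 0.0000
63.4290 39.3031 10.8270 0.0000 0.0000
73.4460 52.1049 24.8308 0.0000 0.0000 0.0000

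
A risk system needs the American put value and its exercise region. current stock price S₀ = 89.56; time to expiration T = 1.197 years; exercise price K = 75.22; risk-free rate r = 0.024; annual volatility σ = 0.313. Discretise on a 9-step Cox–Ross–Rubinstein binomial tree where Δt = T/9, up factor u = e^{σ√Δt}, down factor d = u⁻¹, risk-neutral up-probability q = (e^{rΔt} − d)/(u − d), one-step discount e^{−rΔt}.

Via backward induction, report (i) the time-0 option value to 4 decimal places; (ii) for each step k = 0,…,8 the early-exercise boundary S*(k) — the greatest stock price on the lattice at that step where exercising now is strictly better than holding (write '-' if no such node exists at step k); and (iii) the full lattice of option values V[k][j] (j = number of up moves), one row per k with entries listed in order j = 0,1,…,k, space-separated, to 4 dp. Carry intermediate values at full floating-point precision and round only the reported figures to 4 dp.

price = 4.8532
boundary = - - - - - 50.6109 45.1512 50.6109 56.7307
tree:
4.8532
7.1354 2.4663
10.2220 3.9111 0.9513
14.2084 6.0642 1.6549 0.2117
19.0726 9.1465 2.8372 0.4128 0.0000
24.6091 13.3303 4.7725 0.8048 0.0000 0.0000
30.0688 18.6077 7.8247 1.5691 0.0000 0.0000 0.0000
34.9394 24.6091 12.3695 3.0593 0.0000 0.0000 0.0000 0.0000
39.2847 30.0688 18.4893 5.9647 0.0000 0.0000 0.0000 0.0000 0.0000
43.1612 34.9394 24.6091 11.6295 0.0000 0.0000 0.0000 0.0000 0.0000 0.0000

Δt=0.13300  u=1.12092  d=0.89213  q=0.48547  discount=0.99681
step 9 (expiry): payoffs max(K−S,0) = 43.1612 34.9394 24.6091 11.6295 0.0000 0.0000 0.0000 0.0000 0.0000 0.0000
step 8: (k=8,j=0): S=35.9353, (K−S)⁺=39.2847, hold=39.0450 ⇒ V=39.2847 exercise | (k=8,j=1): S=45.1512, (K−S)⁺=30.0688, hold=29.8290 ⇒ V=30.0688 exercise | (k=8,j=2): S=56.7307, (K−S)⁺=18.4893, hold=18.2496 ⇒ V=18.4893 exercise | (k=8,j=3): S=71.2797, (K−S)⁺=3.9403, hold=5.9647 ⇒ V=5.9647 continue | (k=8,j=4): S=89.5600, (K−S)⁺=0.0000, hold=0.0000 ⇒ V=0.0000 continue | (k=8,j=5): S=112.5284, (K−S)⁺=0.0000, hold=0.0000 ⇒ V=0.0000 continue | (k=8,j=6): S=141.3873, (K−S)⁺=0.0000, hold=0.0000 ⇒ V=0.0000 continue | (k=8,j=7): S=177.6472, (K−S)⁺=0.0000, hold=0.0000 ⇒ V=0.0000 continue | (k=8,j=8): S=223.2064, (K−S)⁺=0.0000, hold=0.0000 ⇒ V=0.0000 continue  boundary S*=56.7307
step 7: (k=7,j=0): S=40.2806, (K−S)⁺=34.9394, hold=34.6997 ⇒ V=34.9394 exercise | (k=7,j=1): S=50.6109, (K−S)⁺=24.6091, hold=24.3694 ⇒ V=24.6091 exercise | (k=7,j=2): S=63.5905, (K−S)⁺=11.6295, hold=12.3695 ⇒ V=12.3695 continue | (k=7,j=3): S=79.8988, (K−S)⁺=0.0000, hold=3.0593 ⇒ V=3.0593 continue | (k=7,j=4): S=100.3895, (K−S)⁺=0.0000, hold=0.0000 ⇒ V=0.0000 continue | (k=7,j=5): S=126.1352, (K−S)⁺=0.0000, hold=0.0000 ⇒ V=0.0000 continue | (k=7,j=6): S=158.4836, (K−S)⁺=0.0000, hold=0.0000 ⇒ V=0.0000 continue | (k=7,j=7): S=199.1281, (K−S)⁺=0.0000, hold=0.0000 ⇒ V=0.0000 continue  boundary S*=50.6109
step 6: (k=6,j=0): S=45.1512, (K−S)⁺=30.0688, hold=29.8290 ⇒ V=30.0688 exercise | (k=6,j=1): S=56.7307, (K−S)⁺=18.4893, hold=18.6077 ⇒ V=18.6077 continue | (k=6,j=2): S=71.2797, (K−S)⁺=3.9403, hold=7.8247 ⇒ V=7.8247 continue | (k=6,j=3): S=89.5600, (K−S)⁺=0.0000, hold=1.5691 ⇒ V=1.5691 continue | (k=6,j=4): S=112.5284, (K−S)⁺=0.0000, hold=0.0000 ⇒ V=0.0000 continue | (k=6,j=5): S=141.3873, (K−S)⁺=0.0000, hold=0.0000 ⇒ V=0.0000 continue | (k=6,j=6): S=177.6472, (K−S)⁺=0.0000, hold=0.0000 ⇒ V=0.0000 continue  boundary S*=45.1512
step 5: (k=5,j=0): S=50.6109, (K−S)⁺=24.6091, hold=24.4267 ⇒ V=24.6091 exercise | (k=5,j=1): S=63.5905, (K−S)⁺=11.6295, hold=13.3303 ⇒ V=13.3303 continue | (k=5,j=2): S=79.8988, (K−S)⁺=0.0000, hold=4.7725 ⇒ V=4.7725 continue | (k=5,j=3): S=100.3895, (K−S)⁺=0.0000, hold=0.8048 ⇒ V=0.8048 continue | (k=5,j=4): S=126.1352, (K−S)⁺=0.0000, hold=0.0000 ⇒ V=0.0000 continue | (k=5,j=5): S=158.4836, (K−S)⁺=0.0000, hold=0.0000 ⇒ V=0.0000 continue  boundary S*=50.6109
step 4: (k=4,j=0): S=56.7307, (K−S)⁺=18.4893, hold=19.0726 ⇒ V=19.0726 continue | (k=4,j=1): S=71.2797, (K−S)⁺=3.9403, hold=9.1465 ⇒ V=9.1465 continue | (k=4,j=2): S=89.5600, (K−S)⁺=0.0000, hold=2.8372 ⇒ V=2.8372 continue | (k=4,j=3): S=112.5284, (K−S)⁺=0.0000, hold=0.4128 ⇒ V=0.4128 continue | (k=4,j=4): S=141.3873, (K−S)⁺=0.0000, hold=0.0000 ⇒ V=0.0000 continue  boundary S*=-
step 3: (k=3,j=0): S=63.5905, (K−S)⁺=11.6295, hold=14.2084 ⇒ V=14.2084 continue | (k=3,j=1): S=79.8988, (K−S)⁺=0.0000, hold=6.0642 ⇒ V=6.0642 continue | (k=3,j=2): S=100.3895, (K−S)⁺=0.0000, hold=1.6549 ⇒ V=1.6549 continue | (k=3,j=3): S=126.1352, (K−S)⁺=0.0000, hold=0.2117 ⇒ V=0.2117 continue  boundary S*=-
step 2: (k=2,j=0): S=71.2797, (K−S)⁺=3.9403, hold=10.2220 ⇒ V=10.2220 continue | (k=2,j=1): S=89.5600, (K−S)⁺=0.0000, hold=3.9111 ⇒ V=3.9111 continue | (k=2,j=2): S=112.5284, (K−S)⁺=0.0000, hold=0.9513 ⇒ V=0.9513 continue  boundary S*=-
step 1: (k=1,j=0): S=79.8988, (K−S)⁺=0.0000, hold=7.1354 ⇒ V=7.1354 continue | (k=1,j=1): S=100.3895, (K−S)⁺=0.0000, hold=2.4663 ⇒ V=2.4663 continue  boundary S*=-
step 0: (k=0,j=0): S=89.5600, (K−S)⁺=0.0000, hold=4.8532 ⇒ V=4.8532 continue  boundary S*=-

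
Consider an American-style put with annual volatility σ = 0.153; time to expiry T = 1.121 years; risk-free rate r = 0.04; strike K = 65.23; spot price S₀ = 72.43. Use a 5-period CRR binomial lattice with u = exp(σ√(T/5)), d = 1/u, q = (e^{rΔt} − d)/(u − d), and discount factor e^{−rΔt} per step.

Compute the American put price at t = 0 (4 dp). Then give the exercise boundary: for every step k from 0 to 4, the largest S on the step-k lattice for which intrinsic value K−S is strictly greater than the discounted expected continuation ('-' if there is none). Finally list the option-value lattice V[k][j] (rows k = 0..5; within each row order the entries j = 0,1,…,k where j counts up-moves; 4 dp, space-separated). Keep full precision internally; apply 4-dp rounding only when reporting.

Δt=0.22420, u=1.07513, d=0.93012, q=0.54402, disc=e^(-rΔt)=0.99107
k=5 terminal: V=max(K-S,0) → 14.8096 6.9485 0.0000 0.0000 0.0000 0.0000
k=4: j=0 S=54.2086 intr=11.0214 cont=10.4390 V=11.0214[EX]; j=1 S=62.6604 intr=2.5696 cont=3.1401 V=3.1401[hold]; j=2 S=72.4300 intr=0.0000 cont=0.0000 V=0.0000[hold]; j=3 S=83.7228 intr=0.0000 cont=0.0000 V=0.0000[hold]; j=4 S=96.7762 intr=0.0000 cont=0.0000 V=0.0000[hold]  S*(4)=54.2086
k=3: j=0 S=58.2815 intr=6.9485 cont=6.6737 V=6.9485[EX]; j=1 S=67.3684 intr=0.0000 cont=1.4191 V=1.4191[hold]; j=2 S=77.8719 intr=0.0000 cont=0.0000 V=0.0000[hold]; j=3 S=90.0132 intr=0.0000 cont=0.0000 V=0.0000[hold]  S*(3)=58.2815
k=2: j=0 S=62.6604 intr=2.5696 cont=3.9052 V=3.9052[hold]; j=1 S=72.4300 intr=0.0000 cont=0.6413 V=0.6413[hold]; j=2 S=83.7228 intr=0.0000 cont=0.0000 V=0.0000[hold]  S*(2)=-
k=1: j=0 S=67.3684 intr=0.0000 cont=2.1106 V=2.1106[hold]; j=1 S=77.8719 intr=0.0000 cont=0.2898 V=0.2898[hold]  S*(1)=-
k=0: j=0 S=72.4300 intr=0.0000 cont=1.1100 V=1.1100[hold]  S*(0)=-

price = 1.1100
boundary = - - - 58.2815 54.2086
tree:
1.1100
2.1106 0.2898
3.9052 0.6413 0.0000
6.9485 1.4191 0.0000 0.0000
11.0214 3.1401 0.0000 0.0000 0.0000
14.8096 6.9485 0.0000 0.0000 0.0000 0.0000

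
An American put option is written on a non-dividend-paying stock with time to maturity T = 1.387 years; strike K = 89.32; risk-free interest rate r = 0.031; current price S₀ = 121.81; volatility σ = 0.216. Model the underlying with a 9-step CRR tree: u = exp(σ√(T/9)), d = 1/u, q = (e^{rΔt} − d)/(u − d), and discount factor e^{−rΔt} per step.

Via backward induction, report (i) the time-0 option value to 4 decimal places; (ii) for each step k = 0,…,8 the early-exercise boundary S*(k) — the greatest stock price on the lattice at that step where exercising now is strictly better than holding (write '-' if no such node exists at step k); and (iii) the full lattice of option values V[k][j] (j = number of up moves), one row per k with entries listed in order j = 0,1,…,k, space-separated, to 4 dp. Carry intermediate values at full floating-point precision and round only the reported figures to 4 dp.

price = 1.0094
boundary = - - - - - - 73.2364 67.2823 73.2364
tree:
1.0094
1.7054 0.3422
2.8281 0.6299 0.0657
4.5855 1.1461 0.1339 0.0000
7.2326 2.0551 0.2730 0.0000 0.0000
11.0220 3.6164 0.5564 0.0000 0.0000 0.0000
16.0836 6.2045 1.1341 0.0000 0.0000 0.0000 0.0000
22.0377 10.2685 2.3116 0.0000 0.0000 0.0000 0.0000 0.0000
27.5077 16.0836 4.7114 0.0000 0.0000 0.0000 0.0000 0.0000 0.0000
32.5330 22.0377 9.6027 0.0000 0.0000 0.0000 0.0000 0.0000 0.0000 0.0000

Δt=0.15411  u=1.08849  d=0.91870  q=0.50702  discount=0.99523
step 9 (expiry): payoffs max(K−S,0) = 32.5330 22.0377 9.6027 0.0000 0.0000 0.0000 0.0000 0.0000 0.0000 0.0000
step 8: (k=8,j=0): S=61.8123, (K−S)⁺=27.5077, hold=27.0820 ⇒ V=27.5077 exercise | (k=8,j=1): S=73.2364, (K−S)⁺=16.0836, hold=15.6579 ⇒ V=16.0836 exercise | (k=8,j=2): S=86.7718, (K−S)⁺=2.5482, hold=4.7114 ⇒ V=4.7114 continue | (k=8,j=3): S=102.8089, (K−S)⁺=0.0000, hold=0.0000 ⇒ V=0.0000 continue | (k=8,j=4): S=121.8100, (K−S)⁺=0.0000, hold=0.0000 ⇒ V=0.0000 continue | (k=8,j=5): S=144.3228, (K−S)⁺=0.0000, hold=0.0000 ⇒ V=0.0000 continue | (k=8,j=6): S=170.9965, (K−S)⁺=0.0000, hold=0.0000 ⇒ V=0.0000 continue | (k=8,j=7): S=202.5999, (K−S)⁺=0.0000, hold=0.0000 ⇒ V=0.0000 continue | (k=8,j=8): S=240.0442, (K−S)⁺=0.0000, hold=0.0000 ⇒ V=0.0000 continue  boundary S*=73.2364
step 7: (k=7,j=0): S=67.2823, (K−S)⁺=22.0377, hold=21.6120 ⇒ V=22.0377 exercise | (k=7,j=1): S=79.7173, (K−S)⁺=9.6027, hold=10.2685 ⇒ V=10.2685 continue | (k=7,j=2): S=94.4506, (K−S)⁺=0.0000, hold=2.3116 ⇒ V=2.3116 continue | (k=7,j=3): S=111.9069, (K−S)⁺=0.0000, hold=0.0000 ⇒ V=0.0000 continue | (k=7,j=4): S=132.5895, (K−S)⁺=0.0000, hold=0.0000 ⇒ V=0.0000 continue | (k=7,j=5): S=157.0945, (K−S)⁺=0.0000, hold=0.0000 ⇒ V=0.0000 continue | (k=7,j=6): S=186.1286, (K−S)⁺=0.0000, hold=0.0000 ⇒ V=0.0000 continue | (k=7,j=7): S=220.5288, (K−S)⁺=0.0000, hold=0.0000 ⇒ V=0.0000 continue  boundary S*=67.2823
step 6: (k=6,j=0): S=73.2364, (K−S)⁺=16.0836, hold=15.9939 ⇒ V=16.0836 exercise | (k=6,j=1): S=86.7718, (K−S)⁺=2.5482, hold=6.2045 ⇒ V=6.2045 continue | (k=6,j=2): S=102.8089, (K−S)⁺=0.0000, hold=1.1341 ⇒ V=1.1341 continue | (k=6,j=3): S=121.8100, (K−S)⁺=0.0000, hold=0.0000 ⇒ V=0.0000 continue | (k=6,j=4): S=144.3228, (K−S)⁺=0.0000, hold=0.0000 ⇒ V=0.0000 continue | (k=6,j=5): S=170.9965, (K−S)⁺=0.0000, hold=0.0000 ⇒ V=0.0000 continue | (k=6,j=6): S=202.5999, (K−S)⁺=0.0000, hold=0.0000 ⇒ V=0.0000 continue  boundary S*=73.2364
step 5: (k=5,j=0): S=79.7173, (K−S)⁺=9.6027, hold=11.0220 ⇒ V=11.0220 continue | (k=5,j=1): S=94.4506, (K−S)⁺=0.0000, hold=3.6164 ⇒ V=3.6164 continue | (k=5,j=2): S=111.9069, (K−S)⁺=0.0000, hold=0.5564 ⇒ V=0.5564 continue | (k=5,j=3): S=132.5895, (K−S)⁺=0.0000, hold=0.0000 ⇒ V=0.0000 continue | (k=5,j=4): S=157.0945, (K−S)⁺=0.0000, hold=0.0000 ⇒ V=0.0000 continue | (k=5,j=5): S=186.1286, (K−S)⁺=0.0000, hold=0.0000 ⇒ V=0.0000 continue  boundary S*=-
step 4: (k=4,j=0): S=86.7718, (K−S)⁺=2.5482, hold=7.2326 ⇒ V=7.2326 continue | (k=4,j=1): S=102.8089, (K−S)⁺=0.0000, hold=2.0551 ⇒ V=2.0551 continue | (k=4,j=2): S=121.8100, (K−S)⁺=0.0000, hold=0.2730 ⇒ V=0.2730 continue | (k=4,j=3): S=144.3228, (K−S)⁺=0.0000, hold=0.0000 ⇒ V=0.0000 continue | (k=4,j=4): S=170.9965, (K−S)⁺=0.0000, hold=0.0000 ⇒ V=0.0000 continue  boundary S*=-
step 3: (k=3,j=0): S=94.4506, (K−S)⁺=0.0000, hold=4.5855 ⇒ V=4.5855 continue | (k=3,j=1): S=111.9069, (K−S)⁺=0.0000, hold=1.1461 ⇒ V=1.1461 continue | (k=3,j=2): S=132.5895, (K−S)⁺=0.0000, hold=0.1339 ⇒ V=0.1339 continue | (k=3,j=3): S=157.0945, (K−S)⁺=0.0000, hold=0.0000 ⇒ V=0.0000 continue  boundary S*=-
step 2: (k=2,j=0): S=102.8089, (K−S)⁺=0.0000, hold=2.8281 ⇒ V=2.8281 continue | (k=2,j=1): S=121.8100, (K−S)⁺=0.0000, hold=0.6299 ⇒ V=0.6299 continue | (k=2,j=2): S=144.3228, (K−S)⁺=0.0000, hold=0.0657 ⇒ V=0.0657 continue  boundary S*=-
step 1: (k=1,j=0): S=111.9069, (K−S)⁺=0.0000, hold=1.7054 ⇒ V=1.7054 continue | (k=1,j=1): S=132.5895, (K−S)⁺=0.0000, hold=0.3422 ⇒ V=0.3422 continue  boundary S*=-
step 0: (k=0,j=0): S=121.8100, (K−S)⁺=0.0000, hold=1.0094 ⇒ V=1.0094 continue  boundary S*=-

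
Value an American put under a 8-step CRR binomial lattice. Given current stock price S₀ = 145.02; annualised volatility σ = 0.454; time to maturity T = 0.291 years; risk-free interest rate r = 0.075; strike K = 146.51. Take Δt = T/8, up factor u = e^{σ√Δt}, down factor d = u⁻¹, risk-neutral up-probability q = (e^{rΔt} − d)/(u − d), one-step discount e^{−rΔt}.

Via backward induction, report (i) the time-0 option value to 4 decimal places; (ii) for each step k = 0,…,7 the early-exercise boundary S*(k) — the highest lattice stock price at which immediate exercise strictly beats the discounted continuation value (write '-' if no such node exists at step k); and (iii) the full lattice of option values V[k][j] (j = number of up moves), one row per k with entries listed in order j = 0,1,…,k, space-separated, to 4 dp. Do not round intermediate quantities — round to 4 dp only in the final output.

params: Δt=0.03637 u=1.09045 d=0.91705 q=0.49412 e^(-rΔt)=0.99728
t_8 payoffs: 73.9678 60.2519 43.9426 24.5497 1.4900 0.0000 0.0000 0.0000 0.0000
t_7: node(7,0) S=79.1034 payoff=67.4066 vs cont=67.0074 → 67.4066 [stop]  node(7,1) S=94.0599 payoff=52.4501 vs cont=52.0509 → 52.4501 [stop]  node(7,2) S=111.8443 payoff=34.6657 vs cont=34.2665 → 34.6657 [stop]  node(7,3) S=132.9913 payoff=13.5187 vs cont=13.1195 → 13.5187 [stop]  node(7,4) S=158.1367 payoff=0.0000 vs cont=0.7517 → 0.7517 [wait]  node(7,5) S=188.0364 payoff=0.0000 vs cont=0.0000 → 0.0000 [wait]  node(7,6) S=223.5894 payoff=0.0000 vs cont=0.0000 → 0.0000 [wait]  node(7,7) S=265.8646 payoff=0.0000 vs cont=0.0000 → 0.0000 [wait]  ⇒ S*(7)=132.9913
t_6: node(6,0) S=86.2581 payoff=60.2519 vs cont=59.8527 → 60.2519 [stop]  node(6,1) S=102.5674 payoff=43.9426 vs cont=43.5435 → 43.9426 [stop]  node(6,2) S=121.9603 payoff=24.5497 vs cont=24.1505 → 24.5497 [stop]  node(6,3) S=145.0200 payoff=1.4900 vs cont=7.1906 → 7.1906 [wait]  node(6,4) S=172.4397 payoff=0.0000 vs cont=0.3792 → 0.3792 [wait]  node(6,5) S=205.0438 payoff=0.0000 vs cont=0.0000 → 0.0000 [wait]  node(6,6) S=243.8124 payoff=0.0000 vs cont=0.0000 → 0.0000 [wait]  ⇒ S*(6)=121.9603
t_5: node(5,0) S=94.0599 payoff=52.4501 vs cont=52.0509 → 52.4501 [stop]  node(5,1) S=111.8443 payoff=34.6657 vs cont=34.2665 → 34.6657 [stop]  node(5,2) S=132.9913 payoff=13.5187 vs cont=15.9287 → 15.9287 [wait]  node(5,3) S=158.1367 payoff=0.0000 vs cont=3.8145 → 3.8145 [wait]  node(5,4) S=188.0364 payoff=0.0000 vs cont=0.1913 → 0.1913 [wait]  node(5,5) S=223.5894 payoff=0.0000 vs cont=0.0000 → 0.0000 [wait]  ⇒ S*(5)=111.8443
t_4: node(4,0) S=102.5674 payoff=43.9426 vs cont=43.5435 → 43.9426 [stop]  node(4,1) S=121.9603 payoff=24.5497 vs cont=25.3381 → 25.3381 [wait]  node(4,2) S=145.0200 payoff=1.4900 vs cont=9.9157 → 9.9157 [wait]  node(4,3) S=172.4397 payoff=0.0000 vs cont=2.0187 → 2.0187 [wait]  node(4,4) S=205.0438 payoff=0.0000 vs cont=0.0965 → 0.0965 [wait]  ⇒ S*(4)=102.5674
t_3: node(3,0) S=111.8443 payoff=34.6657 vs cont=34.6550 → 34.6657 [stop]  node(3,1) S=132.9913 payoff=13.5187 vs cont=17.6693 → 17.6693 [wait]  node(3,2) S=158.1367 payoff=0.0000 vs cont=5.9973 → 5.9973 [wait]  node(3,3) S=188.0364 payoff=0.0000 vs cont=1.0660 → 1.0660 [wait]  ⇒ S*(3)=111.8443
t_2: node(2,0) S=121.9603 payoff=24.5497 vs cont=26.1958 → 26.1958 [wait]  node(2,1) S=145.0200 payoff=1.4900 vs cont=11.8695 → 11.8695 [wait]  node(2,2) S=172.4397 payoff=0.0000 vs cont=3.5509 → 3.5509 [wait]  ⇒ S*(2)=-
t_1: node(1,0) S=132.9913 payoff=13.5187 vs cont=19.0648 → 19.0648 [wait]  node(1,1) S=158.1367 payoff=0.0000 vs cont=7.7379 → 7.7379 [wait]  ⇒ S*(1)=-
t_0: node(0,0) S=145.0200 payoff=1.4900 vs cont=13.4312 → 13.4312 [wait]  ⇒ S*(0)=-

price = 13.4312
boundary = - - - 111.8443 102.5674 111.8443 121.9603 132.9913
tree:
13.4312
19.0648 7.7379
26.1958 11.8695 3.5509
34.6657 17.6693 5.9973 1.0660
43.9426 25.3381 9.9157 2.0187 0.0965
52.4501 34.6657 15.9287 3.8145 0.1913 0.0000
60.2519 43.9426 24.5497 7.1906 0.3792 0.0000 0.0000
67.4066 52.4501 34.6657 13.5187 0.7517 0.0000 0.0000 0.0000
73.9678 60.2519 43.9426 24.5497 1.4900 0.0000 0.0000 0.0000 0.0000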